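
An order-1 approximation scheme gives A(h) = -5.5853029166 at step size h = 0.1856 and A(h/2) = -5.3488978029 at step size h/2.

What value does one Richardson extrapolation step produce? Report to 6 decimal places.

Method order is 1; weight 2^1 = 2.
2×(-5.3488978029) = -10.6977956058; subtract (-5.5853029166) → -5.1124926892
Denominator 2 − 1 = 1.
Extrapolated: (-5.1124926892) / 1 = -5.1124926892
Correction |R − A(h/2)| = 2.364e-01; gap |A(h/2) − A(h)| = 2.364e-01.

-5.112493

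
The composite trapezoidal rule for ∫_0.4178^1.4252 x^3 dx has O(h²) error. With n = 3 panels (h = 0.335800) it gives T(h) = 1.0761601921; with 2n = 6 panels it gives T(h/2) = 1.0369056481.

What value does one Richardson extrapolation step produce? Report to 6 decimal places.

1.023821

Order 2 gives 2^r = 4 and 2^r − 1 = 3.
4 × 1.0369056481 = 4.1476225924; subtract 1.0761601921 → 3.0714624003
Extrapolated: 3.0714624003 / 3 = 1.0238208001
Gap between inputs: 3.925e-02; correction applied: −0.0130848480.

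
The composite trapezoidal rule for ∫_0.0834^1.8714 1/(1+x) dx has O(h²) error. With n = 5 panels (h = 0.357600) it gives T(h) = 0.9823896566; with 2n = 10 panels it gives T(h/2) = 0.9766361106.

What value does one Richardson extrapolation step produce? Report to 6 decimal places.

0.974718

Error is O(h^2); halving h shrinks it by 2^2 = 4.
Numerator 4·A(h/2) − A(h) = 4·0.9766361106 − 0.9823896566 = 2.9241547858
Divide by 2^2 − 1 = 3.
2.9241547858 ÷ 3 = 0.9747182619
Shift from A(h/2): −0.0019178487.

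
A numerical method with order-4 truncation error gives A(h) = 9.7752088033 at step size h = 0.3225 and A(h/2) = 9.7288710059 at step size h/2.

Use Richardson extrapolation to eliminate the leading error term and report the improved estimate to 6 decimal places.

9.725782

With r = 4 the leading error scales as h^4, so the weight is 2^4 = 16.
Weighted: 155.6619360944 − 9.7752088033 = 145.8867272911
Extrapolated: 145.8867272911 / 15 = 9.7257818194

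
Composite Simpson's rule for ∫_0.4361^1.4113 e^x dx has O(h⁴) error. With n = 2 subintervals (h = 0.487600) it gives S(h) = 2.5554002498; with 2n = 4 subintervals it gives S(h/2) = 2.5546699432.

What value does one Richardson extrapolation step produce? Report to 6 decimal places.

r = 4: numerator weight 16, denominator 15.
16×2.5546699432 = 40.8747190912; subtract 2.5554002498 → 38.3193188414
Divide by 2^4 − 1 = 15.
38.3193188414 ÷ 15 = 2.5546212561
Gap between inputs: 7.303e-04; correction applied: −0.0000486871.

2.554621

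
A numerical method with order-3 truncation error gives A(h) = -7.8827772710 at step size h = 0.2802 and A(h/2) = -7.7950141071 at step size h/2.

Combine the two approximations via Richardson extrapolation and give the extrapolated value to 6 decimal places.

Method order is 3; weight 2^3 = 8.
Difference of the inputs: -7.7950141071 − (-7.8827772710) = 0.0877631639
Correction (A(h/2) − A(h))/(8 − 1) = 0.0877631639/7 = 0.0125375948
R = A(h/2) + (A(h/2) − A(h))/7 = -7.7950141071 + 0.0125375948 = -7.7824765123

-7.782477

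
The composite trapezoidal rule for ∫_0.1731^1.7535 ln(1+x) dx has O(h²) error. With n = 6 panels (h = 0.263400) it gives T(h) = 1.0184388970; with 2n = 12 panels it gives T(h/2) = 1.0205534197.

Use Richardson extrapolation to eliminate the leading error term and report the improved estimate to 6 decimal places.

1.021258

Error is O(h^2); halving h shrinks it by 2^2 = 4.
Difference of the inputs: 1.0205534197 − 1.0184388970 = 0.0021145227
Divide by 2^2 − 1 = 3: 0.0021145227/3 = 0.0007048409
R = 1.0205534197 + 0.0007048409 = 1.0212582606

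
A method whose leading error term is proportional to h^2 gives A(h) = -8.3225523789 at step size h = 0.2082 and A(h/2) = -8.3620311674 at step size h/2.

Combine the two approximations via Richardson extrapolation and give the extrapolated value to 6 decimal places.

-8.375191

r = 2: numerator weight 4, denominator 3.
A(h/2) − A(h) = -8.3620311674 − (-8.3225523789) = -0.0394787885
Correction (A(h/2) − A(h))/(4 − 1) = (-0.0394787885)/3 = -0.0131595962
R = -8.3620311674 − 0.0131595962 = -8.3751907636
Shift from A(h/2): −0.0131595962.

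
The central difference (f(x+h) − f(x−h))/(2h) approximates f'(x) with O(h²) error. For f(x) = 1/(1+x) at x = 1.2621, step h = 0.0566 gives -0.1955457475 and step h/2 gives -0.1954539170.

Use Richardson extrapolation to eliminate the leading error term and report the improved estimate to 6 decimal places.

-0.195423

Error is O(h^2); halving h shrinks it by 2^2 = 4.
Top: 4(-0.1954539170) − (-0.1955457475) = -0.5862699205
Divide by 2^2 − 1 = 3.
(4 × (-0.1954539170) − (-0.1955457475))/(4 − 1) = -0.1954233068
Gap between inputs: 9.183e-05; correction applied: +0.0000306102.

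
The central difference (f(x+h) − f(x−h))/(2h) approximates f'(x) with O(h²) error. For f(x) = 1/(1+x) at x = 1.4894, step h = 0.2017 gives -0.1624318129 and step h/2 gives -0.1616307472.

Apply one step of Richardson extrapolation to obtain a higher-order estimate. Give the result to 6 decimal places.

The method has order 2: 2^2 = 4.
2^2 × A(h/2) = -0.6465229888; minus A(h) gives -0.4840911759.
(4 × (-0.1616307472) − (-0.1624318129))/(4 − 1) = -0.1613637253
Gap between inputs: 8.011e-04; correction applied: +0.0002670219.

-0.161364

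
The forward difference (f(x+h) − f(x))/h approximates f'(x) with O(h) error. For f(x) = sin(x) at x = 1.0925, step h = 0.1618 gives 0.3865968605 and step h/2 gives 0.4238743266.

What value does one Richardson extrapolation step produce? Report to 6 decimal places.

0.461152

Method order is 1; weight 2^1 = 2.
2^1·A(h/2) = 0.8477486532; minus A(h) gives 0.4611517927.
0.4611517927 ÷ 1 = 0.4611517927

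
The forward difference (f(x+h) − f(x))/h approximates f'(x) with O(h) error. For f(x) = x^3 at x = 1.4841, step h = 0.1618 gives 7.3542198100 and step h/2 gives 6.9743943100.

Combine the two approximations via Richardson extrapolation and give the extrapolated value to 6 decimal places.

The method has order 1: 2^1 = 2.
Numerator 2*A(h/2) − A(h) = 2*6.9743943100 − 7.3542198100 = 6.5945688100
6.5945688100 ÷ 1 = 6.5945688100
Gap between inputs: 3.798e-01; correction applied: −0.3798255000.

6.594569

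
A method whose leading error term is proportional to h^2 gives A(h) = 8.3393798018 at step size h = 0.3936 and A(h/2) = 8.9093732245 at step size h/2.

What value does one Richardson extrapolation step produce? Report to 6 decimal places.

Order 2 gives 2^r = 4 and 2^r − 1 = 3.
Weighted: 35.6374928980 − 8.3393798018 = 27.2981130962
Denominator 4 − 1 = 3.
So the Richardson estimate is 9.0993710321.

9.099371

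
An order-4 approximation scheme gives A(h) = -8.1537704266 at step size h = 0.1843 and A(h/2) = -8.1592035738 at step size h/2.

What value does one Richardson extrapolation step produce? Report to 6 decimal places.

-8.159566

Method order is 4; weight 2^4 = 16.
16·(-8.1592035738) − (-8.1537704266) = -122.3934867542
Divide by 2^4 − 1 = 15.
(16·(-8.1592035738) − (-8.1537704266))/(16 − 1) = -8.1595657836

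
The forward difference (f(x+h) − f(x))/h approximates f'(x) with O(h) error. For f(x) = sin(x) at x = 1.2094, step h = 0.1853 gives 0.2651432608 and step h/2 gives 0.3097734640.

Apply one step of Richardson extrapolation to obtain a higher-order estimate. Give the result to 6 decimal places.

0.354404

r = 1: numerator weight 2, denominator 1.
2 × 0.3097734640 = 0.6195469280; 0.6195469280 − 0.2651432608 = 0.3544036672
Extrapolated: 0.3544036672 / 1 = 0.3544036672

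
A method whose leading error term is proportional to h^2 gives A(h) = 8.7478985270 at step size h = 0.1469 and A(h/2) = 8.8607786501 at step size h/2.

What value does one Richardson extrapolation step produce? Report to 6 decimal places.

The method has order 2: 2^2 = 4.
Weighted: 35.4431146004 − 8.7478985270 = 26.6952160734
26.6952160734 ÷ 3 = 8.8984053578

8.898405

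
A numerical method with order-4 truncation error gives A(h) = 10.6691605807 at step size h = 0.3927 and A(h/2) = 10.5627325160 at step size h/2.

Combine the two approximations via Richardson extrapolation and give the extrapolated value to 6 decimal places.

10.555637

With r = 4 the leading error scales as h^4, so the weight is 2^4 = 16.
2^4·A(h/2) = 169.0037202560; minus A(h) gives 158.3345596753.
Divide by 2^4 − 1 = 15.
So the Richardson estimate is 10.5556373117.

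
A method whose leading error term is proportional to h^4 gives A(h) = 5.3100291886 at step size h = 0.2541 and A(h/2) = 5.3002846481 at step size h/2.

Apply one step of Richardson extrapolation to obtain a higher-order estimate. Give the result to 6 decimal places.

5.299635

r = 4, so 2^r = 16.
A(h/2) − A(h) = 5.3002846481 − 5.3100291886 = -0.0097445405
Correction (A(h/2) − A(h))/(16 − 1) = (-0.0097445405)/15 = -0.0006496360
R = 5.3002846481 − 0.0006496360 = 5.2996350121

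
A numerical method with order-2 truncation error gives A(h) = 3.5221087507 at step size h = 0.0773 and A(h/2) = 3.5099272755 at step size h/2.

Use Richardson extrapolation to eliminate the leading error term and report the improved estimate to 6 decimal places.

3.505867

The method has order 2: 2^2 = 4.
Weighted: 14.0397091020 − 3.5221087507 = 10.5176003513
Denominator 4 − 1 = 3.
(4 × 3.5099272755 − 3.5221087507)/(4 − 1) = 3.5058667838
Gap between inputs: 1.218e-02; correction applied: −0.0040604917.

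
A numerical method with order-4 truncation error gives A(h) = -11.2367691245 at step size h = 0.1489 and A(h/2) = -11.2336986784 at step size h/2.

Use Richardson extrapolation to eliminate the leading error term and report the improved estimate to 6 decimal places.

-11.233494

Leading term ∝ h^4; use weight 16 = 2^4.
2^4*A(h/2) = -179.7391788544; minus A(h) gives -168.5024097299.
R = (-168.5024097299)/15 = -11.2334939820
Shift from A(h/2): +0.0002046964.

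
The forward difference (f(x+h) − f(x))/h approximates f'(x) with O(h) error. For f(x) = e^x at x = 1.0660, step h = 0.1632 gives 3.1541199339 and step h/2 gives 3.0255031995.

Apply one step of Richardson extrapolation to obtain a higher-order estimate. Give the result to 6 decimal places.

Leading term ∝ h^1; use weight 2 = 2^1.
2*3.0255031995 − 3.1541199339 = 2.8968864651
Extrapolated: 2.8968864651 / 1 = 2.8968864651
Correction |R − A(h/2)| = 1.286e-01; gap |A(h/2) − A(h)| = 1.286e-01.

2.896886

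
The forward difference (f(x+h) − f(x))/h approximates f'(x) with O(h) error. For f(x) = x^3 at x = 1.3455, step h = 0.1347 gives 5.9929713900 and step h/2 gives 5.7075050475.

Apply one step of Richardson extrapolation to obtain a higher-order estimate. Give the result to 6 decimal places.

5.422039

The method has order 1: 2^1 = 2.
Numerator 2*A(h/2) − A(h) = 2*5.7075050475 − 5.9929713900 = 5.4220387050
Extrapolated: 5.4220387050 / 1 = 5.4220387050
Correction |R − A(h/2)| = 2.855e-01; gap |A(h/2) − A(h)| = 2.855e-01.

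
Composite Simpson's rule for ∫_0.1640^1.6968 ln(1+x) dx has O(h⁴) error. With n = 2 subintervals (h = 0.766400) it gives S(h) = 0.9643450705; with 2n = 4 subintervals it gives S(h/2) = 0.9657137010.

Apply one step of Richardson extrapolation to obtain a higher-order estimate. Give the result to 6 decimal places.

0.965805

The method has order 4: 2^4 = 16.
Top: 16(0.9657137010) − (0.9643450705) = 14.4870741455
R = 14.4870741455/15 = 0.9658049430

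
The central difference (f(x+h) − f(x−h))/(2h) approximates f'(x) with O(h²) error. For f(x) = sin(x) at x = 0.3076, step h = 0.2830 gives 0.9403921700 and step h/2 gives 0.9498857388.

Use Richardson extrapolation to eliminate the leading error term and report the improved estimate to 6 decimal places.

r = 2: numerator weight 4, denominator 3.
4×0.9498857388 − 0.9403921700 = 2.8591507852
Denominator 4 − 1 = 3.
R = 2.8591507852/3 = 0.9530502617
Gap between inputs: 9.494e-03; correction applied: +0.0031645229.

0.953050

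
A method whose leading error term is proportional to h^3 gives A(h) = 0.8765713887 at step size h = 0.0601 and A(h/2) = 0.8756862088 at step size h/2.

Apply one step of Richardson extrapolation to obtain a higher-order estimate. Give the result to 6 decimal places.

0.875560

r = 3: numerator weight 8, denominator 7.
2^3·A(h/2) = 7.0054896704; minus A(h) gives 6.1289182817.
Denominator 8 − 1 = 7.
6.1289182817 ÷ 7 = 0.8755597545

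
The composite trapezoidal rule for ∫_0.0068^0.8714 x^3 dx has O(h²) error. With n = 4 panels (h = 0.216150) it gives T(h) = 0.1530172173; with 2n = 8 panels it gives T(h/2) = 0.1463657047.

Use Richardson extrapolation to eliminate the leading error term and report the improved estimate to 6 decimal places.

0.144149

r = 2, so 2^r = 4.
2^2·A(h/2) = 0.5854628188; minus A(h) gives 0.4324456015.
Divide by 2^2 − 1 = 3.
So the Richardson estimate is 0.1441485338.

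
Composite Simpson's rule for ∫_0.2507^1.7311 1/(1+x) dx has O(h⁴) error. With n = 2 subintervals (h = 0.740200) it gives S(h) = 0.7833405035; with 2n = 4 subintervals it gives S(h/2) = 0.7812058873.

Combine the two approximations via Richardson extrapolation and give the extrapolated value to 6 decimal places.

0.781064

r = 4: numerator weight 16, denominator 15.
16 × 0.7812058873 = 12.4992941968; 12.4992941968 − 0.7833405035 = 11.7159536933
Divide by 2^4 − 1 = 15.
Result: 0.7810635796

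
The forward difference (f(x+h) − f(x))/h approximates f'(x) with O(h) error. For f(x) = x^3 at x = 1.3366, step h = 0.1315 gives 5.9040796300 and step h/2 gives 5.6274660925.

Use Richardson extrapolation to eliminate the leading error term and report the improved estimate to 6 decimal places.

5.350853

With r = 1 the leading error scales as h^1, so the weight is 2^1 = 2.
2*5.6274660925 = 11.2549321850; 11.2549321850 − 5.9040796300 = 5.3508525550
5.3508525550 ÷ 1 = 5.3508525550
Shift from A(h/2): −0.2766135375.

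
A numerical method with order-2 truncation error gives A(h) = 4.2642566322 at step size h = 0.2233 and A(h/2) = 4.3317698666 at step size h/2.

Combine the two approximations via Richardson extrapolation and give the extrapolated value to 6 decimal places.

4.354274

r = 2, so 2^r = 4.
4 × 4.3317698666 − 4.2642566322 = 13.0628228342
13.0628228342 ÷ 3 = 4.3542742781
Shift from A(h/2): +0.0225044115.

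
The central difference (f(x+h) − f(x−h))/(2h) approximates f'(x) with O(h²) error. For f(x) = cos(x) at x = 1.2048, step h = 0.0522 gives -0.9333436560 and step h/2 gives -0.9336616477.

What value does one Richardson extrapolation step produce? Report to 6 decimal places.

-0.933768

The method has order 2: 2^2 = 4.
Top: 4(-0.9336616477) − (-0.9333436560) = -2.8013029348
(4*(-0.9336616477) − (-0.9333436560))/(4 − 1) = -0.9337676449
Shift from A(h/2): −0.0001059972.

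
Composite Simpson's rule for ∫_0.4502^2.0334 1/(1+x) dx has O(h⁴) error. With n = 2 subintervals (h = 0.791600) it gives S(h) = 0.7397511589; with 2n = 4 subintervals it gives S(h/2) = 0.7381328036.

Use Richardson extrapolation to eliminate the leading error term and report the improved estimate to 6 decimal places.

0.738025

r = 4: numerator weight 16, denominator 15.
2^4×A(h/2) = 11.8101248576; minus A(h) gives 11.0703736987.
Denominator 16 − 1 = 15.
(16×0.7381328036 − 0.7397511589)/(16 − 1) = 0.7380249132
Gap between inputs: 1.618e-03; correction applied: −0.0001078904.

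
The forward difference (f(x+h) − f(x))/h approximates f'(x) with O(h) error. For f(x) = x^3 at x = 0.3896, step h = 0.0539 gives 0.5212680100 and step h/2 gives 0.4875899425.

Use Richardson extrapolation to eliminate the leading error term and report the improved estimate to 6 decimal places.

Error is O(h^1); halving h shrinks it by 2^1 = 2.
2·0.4875899425 = 0.9751798850; subtract 0.5212680100 → 0.4539118750
R = 0.4539118750/1 = 0.4539118750

0.453912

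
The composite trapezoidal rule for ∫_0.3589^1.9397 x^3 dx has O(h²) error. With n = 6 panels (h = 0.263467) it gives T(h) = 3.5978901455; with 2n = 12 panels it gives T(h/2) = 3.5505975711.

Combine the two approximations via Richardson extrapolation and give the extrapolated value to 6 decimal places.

3.534833

r = 2, so 2^r = 4.
Weighted: 14.2023902844 − 3.5978901455 = 10.6045001389
Denominator 4 − 1 = 3.
Extrapolated: 10.6045001389 / 3 = 3.5348333796
Correction |R − A(h/2)| = 1.576e-02; gap |A(h/2) − A(h)| = 4.729e-02.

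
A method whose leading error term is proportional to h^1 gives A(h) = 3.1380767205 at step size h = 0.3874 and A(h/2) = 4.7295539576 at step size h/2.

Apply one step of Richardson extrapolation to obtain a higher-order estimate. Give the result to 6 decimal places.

Order 1 gives 2^r = 2 and 2^r − 1 = 1.
2*4.7295539576 = 9.4591079152; 9.4591079152 − 3.1380767205 = 6.3210311947
Extrapolated: 6.3210311947 / 1 = 6.3210311947
Gap between inputs: 1.591e+00; correction applied: +1.5914772371.

6.321031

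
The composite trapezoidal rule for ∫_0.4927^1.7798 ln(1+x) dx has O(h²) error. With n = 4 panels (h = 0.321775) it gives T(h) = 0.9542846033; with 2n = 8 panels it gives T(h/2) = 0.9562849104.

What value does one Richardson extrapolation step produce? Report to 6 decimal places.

Order 2 gives 2^r = 4 and 2^r − 1 = 3.
Weighted: 3.8251396416 − 0.9542846033 = 2.8708550383
(4*0.9562849104 − 0.9542846033)/(4 − 1) = 0.9569516794

0.956952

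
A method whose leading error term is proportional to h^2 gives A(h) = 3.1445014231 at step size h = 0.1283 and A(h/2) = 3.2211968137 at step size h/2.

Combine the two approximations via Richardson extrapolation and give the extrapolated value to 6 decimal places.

r = 2: numerator weight 4, denominator 3.
Numerator 4*A(h/2) − A(h) = 4*3.2211968137 − 3.1445014231 = 9.7402858317
Denominator 4 − 1 = 3.
(4*3.2211968137 − 3.1445014231)/(4 − 1) = 3.2467619439

3.246762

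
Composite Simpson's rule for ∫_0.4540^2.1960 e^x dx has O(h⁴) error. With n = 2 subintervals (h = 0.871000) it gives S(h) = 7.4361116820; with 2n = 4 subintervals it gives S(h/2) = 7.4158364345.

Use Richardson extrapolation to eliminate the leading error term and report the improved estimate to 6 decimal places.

Method order is 4; weight 2^4 = 16.
Numerator 16*A(h/2) − A(h) = 16*7.4158364345 − 7.4361116820 = 111.2172712700
Divide by 2^4 − 1 = 15.
111.2172712700 ÷ 15 = 7.4144847513
Correction |R − A(h/2)| = 1.352e-03; gap |A(h/2) − A(h)| = 2.028e-02.

7.414485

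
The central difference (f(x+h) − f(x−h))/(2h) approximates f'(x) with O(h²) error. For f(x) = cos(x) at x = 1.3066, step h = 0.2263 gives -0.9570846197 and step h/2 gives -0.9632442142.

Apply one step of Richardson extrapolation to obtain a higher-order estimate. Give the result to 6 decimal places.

-0.965297

Method order is 2; weight 2^2 = 4.
Weighted: (-3.8529768568) − (-0.9570846197) = -2.8958922371
(4 × (-0.9632442142) − (-0.9570846197))/(4 − 1) = -0.9652974124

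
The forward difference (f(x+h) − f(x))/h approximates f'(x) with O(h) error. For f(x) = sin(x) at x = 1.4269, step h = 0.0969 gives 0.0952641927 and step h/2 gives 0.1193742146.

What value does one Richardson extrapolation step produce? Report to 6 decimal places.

With r = 1 the leading error scales as h^1, so the weight is 2^1 = 2.
2^1 × A(h/2) = 0.2387484292; minus A(h) gives 0.1434842365.
Denominator 2 − 1 = 1.
0.1434842365 ÷ 1 = 0.1434842365
Correction |R − A(h/2)| = 2.411e-02; gap |A(h/2) − A(h)| = 2.411e-02.

0.143484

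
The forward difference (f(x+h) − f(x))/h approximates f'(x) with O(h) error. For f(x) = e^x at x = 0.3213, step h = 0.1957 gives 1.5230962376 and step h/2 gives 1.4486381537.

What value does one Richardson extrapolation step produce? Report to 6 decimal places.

With r = 1 the leading error scales as h^1, so the weight is 2^1 = 2.
A(h/2) − A(h) = 1.4486381537 − 1.5230962376 = -0.0744580839
Correction (A(h/2) − A(h))/(2 − 1) = (-0.0744580839)/1 = -0.0744580839
R = A(h/2) + (A(h/2) − A(h))/1 = 1.4486381537 − 0.0744580839 = 1.3741800698
Shift from A(h/2): −0.0744580839.

1.374180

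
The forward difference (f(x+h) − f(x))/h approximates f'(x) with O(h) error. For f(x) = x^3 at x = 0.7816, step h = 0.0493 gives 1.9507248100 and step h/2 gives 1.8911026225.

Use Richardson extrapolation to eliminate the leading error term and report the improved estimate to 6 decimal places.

Leading term ∝ h^1; use weight 2 = 2^1.
Numerator 2×A(h/2) − A(h) = 2×1.8911026225 − 1.9507248100 = 1.8314804350
Divide by 2^1 − 1 = 1.
So the Richardson estimate is 1.8314804350.
Shift from A(h/2): −0.0596221875.

1.831480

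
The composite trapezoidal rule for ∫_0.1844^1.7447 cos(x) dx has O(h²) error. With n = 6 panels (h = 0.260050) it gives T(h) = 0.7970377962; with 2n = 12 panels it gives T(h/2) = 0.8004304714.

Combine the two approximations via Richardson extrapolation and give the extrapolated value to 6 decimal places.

The method has order 2: 2^2 = 4.
4×0.8004304714 = 3.2017218856; 3.2017218856 − 0.7970377962 = 2.4046840894
Divide by 2^2 − 1 = 3.
Result: 0.8015613631
Shift from A(h/2): +0.0011308917.

0.801561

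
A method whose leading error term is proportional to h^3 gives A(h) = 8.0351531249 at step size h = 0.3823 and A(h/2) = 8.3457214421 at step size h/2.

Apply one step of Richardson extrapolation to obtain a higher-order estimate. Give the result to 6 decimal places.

8.390088

Method order is 3; weight 2^3 = 8.
A(h/2) − A(h) = 8.3457214421 − 8.0351531249 = 0.3105683172
Divide by 2^3 − 1 = 7: 0.3105683172/7 = 0.0443669025
R = 8.3457214421 + 0.0443669025 = 8.3900883446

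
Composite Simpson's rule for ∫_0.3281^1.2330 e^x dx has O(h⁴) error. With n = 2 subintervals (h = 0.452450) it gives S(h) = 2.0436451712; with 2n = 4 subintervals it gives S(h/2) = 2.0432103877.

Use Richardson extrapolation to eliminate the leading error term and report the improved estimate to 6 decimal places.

The method has order 4: 2^4 = 16.
16*2.0432103877 = 32.6913662032; 32.6913662032 − 2.0436451712 = 30.6477210320
Divide by 2^4 − 1 = 15.
Extrapolated: 30.6477210320 / 15 = 2.0431814021
Gap between inputs: 4.348e-04; correction applied: −0.0000289856.

2.043181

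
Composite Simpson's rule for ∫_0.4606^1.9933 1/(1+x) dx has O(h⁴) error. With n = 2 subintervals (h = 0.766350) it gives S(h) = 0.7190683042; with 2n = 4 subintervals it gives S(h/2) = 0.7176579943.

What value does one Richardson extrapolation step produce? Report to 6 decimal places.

Error is O(h^4); halving h shrinks it by 2^4 = 16.
16*0.7176579943 = 11.4825279088; subtract 0.7190683042 → 10.7634596046
R = 10.7634596046/15 = 0.7175639736
Correction |R − A(h/2)| = 9.402e-05; gap |A(h/2) − A(h)| = 1.410e-03.

0.717564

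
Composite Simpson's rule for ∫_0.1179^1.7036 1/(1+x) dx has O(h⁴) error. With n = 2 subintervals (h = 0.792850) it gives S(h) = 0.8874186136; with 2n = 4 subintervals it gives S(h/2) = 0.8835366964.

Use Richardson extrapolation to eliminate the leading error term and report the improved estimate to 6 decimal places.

Error is O(h^4); halving h shrinks it by 2^4 = 16.
A(h/2) − A(h) = 0.8835366964 − 0.8874186136 = -0.0038819172
Correction (A(h/2) − A(h))/(16 − 1) = (-0.0038819172)/15 = -0.0002587945
R = 0.8835366964 − 0.0002587945 = 0.8832779019
Shift from A(h/2): −0.0002587945.

0.883278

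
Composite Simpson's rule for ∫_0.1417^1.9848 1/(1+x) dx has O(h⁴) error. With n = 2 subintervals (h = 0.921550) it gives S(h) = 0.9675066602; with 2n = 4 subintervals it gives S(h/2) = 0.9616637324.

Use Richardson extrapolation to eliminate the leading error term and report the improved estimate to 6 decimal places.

0.961274

With r = 4 the leading error scales as h^4, so the weight is 2^4 = 16.
A(h/2) − A(h) = 0.9616637324 − 0.9675066602 = -0.0058429278
Correction (A(h/2) − A(h))/(16 − 1) = (-0.0058429278)/15 = -0.0003895285
R = A(h/2) + (A(h/2) − A(h))/15 = 0.9616637324 − 0.0003895285 = 0.9612742039
Correction |R − A(h/2)| = 3.895e-04; gap |A(h/2) − A(h)| = 5.843e-03.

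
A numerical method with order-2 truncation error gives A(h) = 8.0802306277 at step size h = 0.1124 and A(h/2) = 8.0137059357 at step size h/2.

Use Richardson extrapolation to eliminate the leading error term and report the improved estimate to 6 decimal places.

7.991531

The method has order 2: 2^2 = 4.
4*8.0137059357 = 32.0548237428; 32.0548237428 − 8.0802306277 = 23.9745931151
Extrapolated: 23.9745931151 / 3 = 7.9915310384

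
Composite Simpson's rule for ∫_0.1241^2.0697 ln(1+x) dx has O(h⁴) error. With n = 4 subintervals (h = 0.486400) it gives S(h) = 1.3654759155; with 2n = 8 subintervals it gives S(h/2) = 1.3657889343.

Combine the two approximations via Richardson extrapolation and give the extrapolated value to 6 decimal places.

1.365810

With r = 4 the leading error scales as h^4, so the weight is 2^4 = 16.
Top: 16(1.3657889343) − (1.3654759155) = 20.4871470333
R = 20.4871470333/15 = 1.3658098022
Shift from A(h/2): +0.0000208679.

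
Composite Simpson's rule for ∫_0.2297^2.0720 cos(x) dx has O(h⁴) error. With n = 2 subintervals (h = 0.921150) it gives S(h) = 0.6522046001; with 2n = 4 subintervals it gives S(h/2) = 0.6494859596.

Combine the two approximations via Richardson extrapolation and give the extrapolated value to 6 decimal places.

0.649305

Error is O(h^4); halving h shrinks it by 2^4 = 16.
A(h/2) − A(h) = 0.6494859596 − 0.6522046001 = -0.0027186405
Divide by 2^4 − 1 = 15: (-0.0027186405)/15 = -0.0001812427
R = A(h/2) + (A(h/2) − A(h))/15 = 0.6494859596 − 0.0001812427 = 0.6493047169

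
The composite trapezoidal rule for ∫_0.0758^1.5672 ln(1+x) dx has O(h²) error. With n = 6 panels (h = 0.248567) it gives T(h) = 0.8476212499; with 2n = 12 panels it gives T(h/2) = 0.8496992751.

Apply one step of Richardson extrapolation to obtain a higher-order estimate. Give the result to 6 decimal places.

0.850392

r = 2: numerator weight 4, denominator 3.
Weighted: 3.3987971004 − 0.8476212499 = 2.5511758505
R = 2.5511758505/3 = 0.8503919502
Shift from A(h/2): +0.0006926751.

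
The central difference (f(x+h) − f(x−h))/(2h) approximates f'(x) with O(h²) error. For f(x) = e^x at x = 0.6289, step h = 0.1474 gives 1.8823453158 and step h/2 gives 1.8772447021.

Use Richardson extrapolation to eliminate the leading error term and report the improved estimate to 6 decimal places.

1.875544

r = 2: numerator weight 4, denominator 3.
Weighted: 7.5089788084 − 1.8823453158 = 5.6266334926
5.6266334926 ÷ 3 = 1.8755444975
Shift from A(h/2): −0.0017002046.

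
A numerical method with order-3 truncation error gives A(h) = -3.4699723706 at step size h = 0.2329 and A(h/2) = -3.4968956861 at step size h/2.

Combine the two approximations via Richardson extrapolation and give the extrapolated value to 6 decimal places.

-3.500742

Method order is 3; weight 2^3 = 8.
8*(-3.4968956861) = -27.9751654888; (-27.9751654888) − (-3.4699723706) = -24.5051931182
Divide by 2^3 − 1 = 7.
(-24.5051931182) ÷ 7 = -3.5007418740
Gap between inputs: 2.692e-02; correction applied: −0.0038461879.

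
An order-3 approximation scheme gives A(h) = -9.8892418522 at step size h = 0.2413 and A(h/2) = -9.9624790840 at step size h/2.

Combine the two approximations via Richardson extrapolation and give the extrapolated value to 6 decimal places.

-9.972942

Leading term ∝ h^3; use weight 8 = 2^3.
A(h/2) − A(h) = -9.9624790840 − (-9.8892418522) = -0.0732372318
Correction (A(h/2) − A(h))/(8 − 1) = (-0.0732372318)/7 = -0.0104624617
R = A(h/2) + (A(h/2) − A(h))/7 = -9.9624790840 − 0.0104624617 = -9.9729415457
Shift from A(h/2): −0.0104624617.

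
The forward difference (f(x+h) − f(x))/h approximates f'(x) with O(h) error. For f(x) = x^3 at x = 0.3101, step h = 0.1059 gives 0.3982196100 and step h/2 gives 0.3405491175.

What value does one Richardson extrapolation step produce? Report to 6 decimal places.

0.282879

The method has order 1: 2^1 = 2.
2·0.3405491175 = 0.6810982350; 0.6810982350 − 0.3982196100 = 0.2828786250
0.2828786250 ÷ 1 = 0.2828786250
Correction |R − A(h/2)| = 5.767e-02; gap |A(h/2) − A(h)| = 5.767e-02.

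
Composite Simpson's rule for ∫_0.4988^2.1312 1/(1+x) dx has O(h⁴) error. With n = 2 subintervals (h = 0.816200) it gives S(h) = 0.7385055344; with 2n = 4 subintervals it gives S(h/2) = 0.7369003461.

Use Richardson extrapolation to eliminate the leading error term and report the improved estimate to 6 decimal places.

Order 4 gives 2^r = 16 and 2^r − 1 = 15.
Difference of the inputs: 0.7369003461 − 0.7385055344 = -0.0016051883
Divide by 2^4 − 1 = 15: (-0.0016051883)/15 = -0.0001070126
R = A(h/2) + (A(h/2) − A(h))/15 = 0.7369003461 − 0.0001070126 = 0.7367933335

0.736793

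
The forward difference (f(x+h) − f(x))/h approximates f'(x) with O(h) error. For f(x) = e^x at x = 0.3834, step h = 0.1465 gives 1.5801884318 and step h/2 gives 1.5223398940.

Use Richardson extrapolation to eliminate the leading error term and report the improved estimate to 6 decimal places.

1.464491

Leading term ∝ h^1; use weight 2 = 2^1.
2·1.5223398940 − 1.5801884318 = 1.4644913562
Denominator 2 − 1 = 1.
Extrapolated: 1.4644913562 / 1 = 1.4644913562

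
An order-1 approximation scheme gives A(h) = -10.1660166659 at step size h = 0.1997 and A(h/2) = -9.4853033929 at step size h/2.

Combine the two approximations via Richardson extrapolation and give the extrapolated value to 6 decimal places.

Leading term ∝ h^1; use weight 2 = 2^1.
2*(-9.4853033929) − (-10.1660166659) = -8.8045901199
(2*(-9.4853033929) − (-10.1660166659))/(2 − 1) = -8.8045901199
Correction |R − A(h/2)| = 6.807e-01; gap |A(h/2) − A(h)| = 6.807e-01.

-8.804590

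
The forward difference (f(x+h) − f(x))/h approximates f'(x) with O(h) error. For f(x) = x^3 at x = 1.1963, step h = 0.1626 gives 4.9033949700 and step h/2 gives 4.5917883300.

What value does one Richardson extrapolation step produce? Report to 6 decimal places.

4.280182

Order 1 gives 2^r = 2 and 2^r − 1 = 1.
2*4.5917883300 = 9.1835766600; 9.1835766600 − 4.9033949700 = 4.2801816900
Denominator 2 − 1 = 1.
So the Richardson estimate is 4.2801816900.
Correction |R − A(h/2)| = 3.116e-01; gap |A(h/2) − A(h)| = 3.116e-01.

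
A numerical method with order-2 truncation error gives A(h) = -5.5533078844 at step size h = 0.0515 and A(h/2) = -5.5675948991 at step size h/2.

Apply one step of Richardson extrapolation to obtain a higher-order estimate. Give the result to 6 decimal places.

Method order is 2; weight 2^2 = 4.
4*(-5.5675948991) = -22.2703795964; subtract (-5.5533078844) → -16.7170717120
Denominator 4 − 1 = 3.
(4*(-5.5675948991) − (-5.5533078844))/(4 − 1) = -5.5723572373

-5.572357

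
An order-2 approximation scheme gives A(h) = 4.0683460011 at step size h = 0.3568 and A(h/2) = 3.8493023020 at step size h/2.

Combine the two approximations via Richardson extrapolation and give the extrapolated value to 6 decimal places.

3.776288

r = 2, so 2^r = 4.
4×3.8493023020 = 15.3972092080; 15.3972092080 − 4.0683460011 = 11.3288632069
Denominator 4 − 1 = 3.
Extrapolated: 11.3288632069 / 3 = 3.7762877356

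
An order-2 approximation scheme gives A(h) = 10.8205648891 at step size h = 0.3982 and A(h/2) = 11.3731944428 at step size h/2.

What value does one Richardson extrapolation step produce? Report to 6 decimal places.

11.557404

Error is O(h^2); halving h shrinks it by 2^2 = 4.
Top: 4(11.3731944428) − (10.8205648891) = 34.6722128821
(4·11.3731944428 − 10.8205648891)/(4 − 1) = 11.5574042940
Gap between inputs: 5.526e-01; correction applied: +0.1842098512.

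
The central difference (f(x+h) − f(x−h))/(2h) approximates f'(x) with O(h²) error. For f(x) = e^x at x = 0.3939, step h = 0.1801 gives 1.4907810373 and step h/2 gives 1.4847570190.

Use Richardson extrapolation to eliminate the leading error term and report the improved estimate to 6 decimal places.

1.482749

r = 2, so 2^r = 4.
4×1.4847570190 = 5.9390280760; subtract 1.4907810373 → 4.4482470387
Denominator 4 − 1 = 3.
R = 4.4482470387/3 = 1.4827490129
Shift from A(h/2): −0.0020080061.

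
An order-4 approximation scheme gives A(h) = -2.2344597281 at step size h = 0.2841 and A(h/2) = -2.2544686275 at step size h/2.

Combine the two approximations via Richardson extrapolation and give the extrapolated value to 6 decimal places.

-2.255803

r = 4: numerator weight 16, denominator 15.
Top: 16(-2.2544686275) − (-2.2344597281) = -33.8370383119
(-33.8370383119) ÷ 15 = -2.2558025541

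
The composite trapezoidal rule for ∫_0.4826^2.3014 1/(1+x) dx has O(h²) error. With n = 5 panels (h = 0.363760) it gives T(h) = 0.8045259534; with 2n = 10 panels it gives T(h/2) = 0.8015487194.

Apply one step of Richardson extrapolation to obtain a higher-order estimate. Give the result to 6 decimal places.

0.800556

With r = 2 the leading error scales as h^2, so the weight is 2^2 = 4.
4×0.8015487194 − 0.8045259534 = 2.4016689242
(4×0.8015487194 − 0.8045259534)/(4 − 1) = 0.8005563081
Shift from A(h/2): −0.0009924113.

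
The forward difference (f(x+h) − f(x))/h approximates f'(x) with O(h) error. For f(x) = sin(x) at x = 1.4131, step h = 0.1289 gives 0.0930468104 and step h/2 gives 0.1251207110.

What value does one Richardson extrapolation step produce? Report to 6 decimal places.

r = 1, so 2^r = 2.
A(h/2) − A(h) = 0.1251207110 − 0.0930468104 = 0.0320739006
Divide by 2^1 − 1 = 1: 0.0320739006/1 = 0.0320739006
R = 0.1251207110 + 0.0320739006 = 0.1571946116
Correction |R − A(h/2)| = 3.207e-02; gap |A(h/2) − A(h)| = 3.207e-02.

0.157195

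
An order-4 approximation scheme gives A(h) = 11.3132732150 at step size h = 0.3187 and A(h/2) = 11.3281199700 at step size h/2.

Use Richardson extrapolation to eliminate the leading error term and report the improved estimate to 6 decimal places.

11.329110

Error is O(h^4); halving h shrinks it by 2^4 = 16.
16*11.3281199700 = 181.2499195200; subtract 11.3132732150 → 169.9366463050
Denominator 16 − 1 = 15.
So the Richardson estimate is 11.3291097537.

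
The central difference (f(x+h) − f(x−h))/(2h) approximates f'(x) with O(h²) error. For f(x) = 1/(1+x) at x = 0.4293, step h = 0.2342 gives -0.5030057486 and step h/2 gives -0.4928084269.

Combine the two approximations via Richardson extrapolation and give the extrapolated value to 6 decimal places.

-0.489409

With r = 2 the leading error scales as h^2, so the weight is 2^2 = 4.
4*(-0.4928084269) − (-0.5030057486) = -1.4682279590
Denominator 4 − 1 = 3.
Result: -0.4894093197
Gap between inputs: 1.020e-02; correction applied: +0.0033991072.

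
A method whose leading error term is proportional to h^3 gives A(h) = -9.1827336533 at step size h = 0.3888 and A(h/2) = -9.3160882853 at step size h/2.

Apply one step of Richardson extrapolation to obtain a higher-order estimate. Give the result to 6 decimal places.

The method has order 3: 2^3 = 8.
A(h/2) − A(h) = -9.3160882853 − (-9.1827336533) = -0.1333546320
Divide by 2^3 − 1 = 7: (-0.1333546320)/7 = -0.0190506617
R = -9.3160882853 − 0.0190506617 = -9.3351389470

-9.335139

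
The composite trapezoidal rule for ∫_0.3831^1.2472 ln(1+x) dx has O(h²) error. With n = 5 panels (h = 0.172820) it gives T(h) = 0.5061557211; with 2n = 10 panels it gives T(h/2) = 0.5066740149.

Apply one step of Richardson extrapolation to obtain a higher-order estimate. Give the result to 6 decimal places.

r = 2, so 2^r = 4.
A(h/2) − A(h) = 0.5066740149 − 0.5061557211 = 0.0005182938
Divide by 2^2 − 1 = 3: 0.0005182938/3 = 0.0001727646
R = 0.5066740149 + 0.0001727646 = 0.5068467795
Shift from A(h/2): +0.0001727646.

0.506847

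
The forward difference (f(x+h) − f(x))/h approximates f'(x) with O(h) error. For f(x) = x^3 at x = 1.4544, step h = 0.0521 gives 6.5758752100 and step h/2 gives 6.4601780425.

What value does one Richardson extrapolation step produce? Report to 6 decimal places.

Method order is 1; weight 2^1 = 2.
Numerator 2·A(h/2) − A(h) = 2·6.4601780425 − 6.5758752100 = 6.3444808750
R = 6.3444808750/1 = 6.3444808750
Correction |R − A(h/2)| = 1.157e-01; gap |A(h/2) − A(h)| = 1.157e-01.

6.344481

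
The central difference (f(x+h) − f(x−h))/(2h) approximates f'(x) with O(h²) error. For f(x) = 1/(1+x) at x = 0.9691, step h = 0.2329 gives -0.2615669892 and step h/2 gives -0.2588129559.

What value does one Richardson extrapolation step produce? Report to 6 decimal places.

Error is O(h^2); halving h shrinks it by 2^2 = 4.
Difference of the inputs: -0.2588129559 − (-0.2615669892) = 0.0027540333
Correction (A(h/2) − A(h))/(4 − 1) = 0.0027540333/3 = 0.0009180111
R = A(h/2) + (A(h/2) − A(h))/3 = -0.2588129559 + 0.0009180111 = -0.2578949448
Correction |R − A(h/2)| = 9.180e-04; gap |A(h/2) − A(h)| = 2.754e-03.

-0.257895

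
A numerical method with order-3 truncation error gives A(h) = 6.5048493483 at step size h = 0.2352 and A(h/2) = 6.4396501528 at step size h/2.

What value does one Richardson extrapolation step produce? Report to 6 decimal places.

r = 3: numerator weight 8, denominator 7.
2^3·A(h/2) = 51.5172012224; minus A(h) gives 45.0123518741.
Denominator 8 − 1 = 7.
(8·6.4396501528 − 6.5048493483)/(8 − 1) = 6.4303359820

6.430336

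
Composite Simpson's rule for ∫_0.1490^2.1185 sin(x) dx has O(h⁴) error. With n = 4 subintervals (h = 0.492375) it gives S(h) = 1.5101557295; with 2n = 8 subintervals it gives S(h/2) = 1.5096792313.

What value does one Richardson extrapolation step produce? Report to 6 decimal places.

Leading term ∝ h^4; use weight 16 = 2^4.
A(h/2) − A(h) = 1.5096792313 − 1.5101557295 = -0.0004764982
Correction (A(h/2) − A(h))/(16 − 1) = (-0.0004764982)/15 = -0.0000317665
R = 1.5096792313 − 0.0000317665 = 1.5096474648

1.509647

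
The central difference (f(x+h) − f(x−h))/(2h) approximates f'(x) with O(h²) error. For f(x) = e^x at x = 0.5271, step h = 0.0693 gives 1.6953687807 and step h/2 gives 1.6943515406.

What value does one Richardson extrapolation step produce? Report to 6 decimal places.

1.694012

Leading term ∝ h^2; use weight 4 = 2^2.
Weighted: 6.7774061624 − 1.6953687807 = 5.0820373817
5.0820373817 ÷ 3 = 1.6940124606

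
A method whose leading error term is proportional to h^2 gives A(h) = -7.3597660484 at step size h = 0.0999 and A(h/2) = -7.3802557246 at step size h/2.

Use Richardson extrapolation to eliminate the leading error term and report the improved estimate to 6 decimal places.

-7.387086

The method has order 2: 2^2 = 4.
4 × (-7.3802557246) = -29.5210228984; (-29.5210228984) − (-7.3597660484) = -22.1612568500
Extrapolated: (-22.1612568500) / 3 = -7.3870856167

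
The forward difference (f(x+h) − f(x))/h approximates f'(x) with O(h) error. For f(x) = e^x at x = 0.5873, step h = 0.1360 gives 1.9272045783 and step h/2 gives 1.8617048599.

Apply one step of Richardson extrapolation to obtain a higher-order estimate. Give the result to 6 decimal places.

1.796205

Method order is 1; weight 2^1 = 2.
Numerator 2·A(h/2) − A(h) = 2·1.8617048599 − 1.9272045783 = 1.7962051415
Denominator 2 − 1 = 1.
So the Richardson estimate is 1.7962051415.
Gap between inputs: 6.550e-02; correction applied: −0.0654997184.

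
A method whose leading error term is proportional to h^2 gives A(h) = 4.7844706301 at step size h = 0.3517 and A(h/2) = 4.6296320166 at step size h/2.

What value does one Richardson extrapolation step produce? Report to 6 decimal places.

4.578019

Error is O(h^2); halving h shrinks it by 2^2 = 4.
4*4.6296320166 = 18.5185280664; 18.5185280664 − 4.7844706301 = 13.7340574363
Denominator 4 − 1 = 3.
Result: 4.5780191454
Correction |R − A(h/2)| = 5.161e-02; gap |A(h/2) − A(h)| = 1.548e-01.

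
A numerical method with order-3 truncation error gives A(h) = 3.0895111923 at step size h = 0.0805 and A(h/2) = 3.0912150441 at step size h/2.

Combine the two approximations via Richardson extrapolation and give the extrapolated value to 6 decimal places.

3.091458

r = 3, so 2^r = 8.
Difference of the inputs: 3.0912150441 − 3.0895111923 = 0.0017038518
Divide by 2^3 − 1 = 7: 0.0017038518/7 = 0.0002434074
R = 3.0912150441 + 0.0002434074 = 3.0914584515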